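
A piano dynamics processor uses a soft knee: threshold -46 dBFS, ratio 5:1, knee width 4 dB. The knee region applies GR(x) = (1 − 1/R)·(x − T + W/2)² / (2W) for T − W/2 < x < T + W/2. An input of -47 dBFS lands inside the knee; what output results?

-47.1 dBFS

x − T + W/2 = -47 − (-46) + 2 = 1.
GR = (1 − 1/5) × 1² / 8 = 0.8 × 1 / 8 = 0.1 dB.
Output = -47 − 0.1 = -47.1 dBFS.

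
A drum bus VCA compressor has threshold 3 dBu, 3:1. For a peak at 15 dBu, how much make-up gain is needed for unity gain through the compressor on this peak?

8 dB

Without make-up, output = threshold + overshoot/3 = 3 + 4 = 7 dBu.
Gap to target: 8 dB.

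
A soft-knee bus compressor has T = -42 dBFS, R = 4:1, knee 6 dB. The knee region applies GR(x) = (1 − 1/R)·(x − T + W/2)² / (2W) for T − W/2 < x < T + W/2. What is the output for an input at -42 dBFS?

x − T + W/2 = -42 − (-42) + 3 = 3.
GR = (1 − 1/4) × 3² / 12 = 0.75 × 9 / 12 = 0.5625 dB.
Output = -42 − 0.5625 = -42.5625 dBFS.

-42.5625 dBFS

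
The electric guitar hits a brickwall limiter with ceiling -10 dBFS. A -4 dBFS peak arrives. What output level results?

At ∞:1, everything above -10 dBFS is held at the ceiling.

-10 dBFS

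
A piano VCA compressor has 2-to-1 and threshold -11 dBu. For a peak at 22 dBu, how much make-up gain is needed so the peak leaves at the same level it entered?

Overshoot 33 dB → 33/2 = 16.5 dB after compression, so the compressed level is -11 + 16.5 = 5.5 dBu.
Make-up = target − compressed = 22 − 5.5 = 16.5 dB.

16.5 dB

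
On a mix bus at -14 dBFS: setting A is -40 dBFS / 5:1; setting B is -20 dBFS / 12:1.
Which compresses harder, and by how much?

A, by 15.3 dB

A: 26 dB over, compressed to 5.2 dB over, so 20.8 dB of GR.
B: 6 dB over, compressed to 0.5 dB over, so 5.5 dB of GR.
A applies 15.3 dB more gain reduction.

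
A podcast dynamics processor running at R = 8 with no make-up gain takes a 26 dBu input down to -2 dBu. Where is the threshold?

Input is 32 dB above T (since output overshoot × R = input overshoot: (-2 − T)·8 = 26 − T gives T = -6 dBu).
Check: -6 + (26 − (-6))/8 = -6 + 4 = -2 dBu. ✓

-6 dBu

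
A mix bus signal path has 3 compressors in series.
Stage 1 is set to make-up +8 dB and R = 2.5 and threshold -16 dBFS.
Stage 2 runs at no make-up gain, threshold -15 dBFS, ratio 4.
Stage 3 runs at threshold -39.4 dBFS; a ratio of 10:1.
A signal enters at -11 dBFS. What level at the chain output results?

Stage 1: 5 dB above -16 dBFS, reduced 2.5:1 to 2 dB above → -14 dBFS; +8 dB make-up → -6 dBFS.
Stage 2: overshoot 9 dB → 9/4 = 2.25 dB → -12.75 dBFS.
Stage 3: 26.65 dB above -39.4 dBFS, reduced 10:1 to 2.665 dB above → -36.735 dBFS.

-36.735 dBFS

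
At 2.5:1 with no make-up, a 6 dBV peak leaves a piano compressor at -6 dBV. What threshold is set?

Let T be the threshold. Output overshoot = (input overshoot)/R, so -6 − T = (6 − T)/2.5.
2.5·(-6 − T) = 6 − T → 1.5·T = -15 − 6 = -21.
T = -21/1.5 = -14 dBV.

-14 dBV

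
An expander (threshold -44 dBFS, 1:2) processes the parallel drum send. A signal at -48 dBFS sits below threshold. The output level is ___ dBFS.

The input is 4 dB below the -44 dBFS threshold.
A 1:2 expander multiplies undershoot by 2: 4 × 2 = 8 dB below threshold.
Output = -44 − 8 = -52 dBFS.

-52 dBFS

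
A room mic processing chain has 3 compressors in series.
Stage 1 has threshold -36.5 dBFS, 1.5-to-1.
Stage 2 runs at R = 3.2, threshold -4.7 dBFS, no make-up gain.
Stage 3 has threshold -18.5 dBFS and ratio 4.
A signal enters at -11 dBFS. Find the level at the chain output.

-19.5 dBFS

Stage 1: 25.5 dB above -36.5 dBFS, reduced 1.5:1 to 17 dB above → -19.5 dBFS.
Stage 2: below threshold (-19.5 ≤ -4.7); passes unchanged; output -19.5 dBFS.
Stage 3: -19.5 dBFS is at or below the -18.5 dBFS threshold — no compression; output -19.5 dBFS.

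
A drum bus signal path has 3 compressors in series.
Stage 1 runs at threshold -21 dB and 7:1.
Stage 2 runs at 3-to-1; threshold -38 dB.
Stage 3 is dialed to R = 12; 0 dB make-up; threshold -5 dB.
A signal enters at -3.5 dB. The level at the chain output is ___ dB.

-31.5 dB

Stage 1: -3.5 dB is 17.5 dB over -21 dB; at 7:1 that becomes 2.5 dB over, giving -18.5 dB.
Stage 2: overshoot 19.5 dB → 19.5/3 = 6.5 dB → -31.5 dB.
Stage 3: below threshold (-31.5 ≤ -5); passes unchanged; output -31.5 dB.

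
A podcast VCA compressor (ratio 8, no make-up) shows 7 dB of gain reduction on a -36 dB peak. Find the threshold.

-44 dB

Let T be the threshold. Output overshoot = (input overshoot)/R, so -43 − T = (-36 − T)/8.
8·(-43 − T) = -36 − T → 7·T = -344 − (-36) = -308.
T = -308/7 = -44 dB.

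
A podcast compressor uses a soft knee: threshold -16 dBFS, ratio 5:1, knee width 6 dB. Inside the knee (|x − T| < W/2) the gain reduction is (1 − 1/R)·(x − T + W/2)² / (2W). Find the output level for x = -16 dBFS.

-16.6 dBFS

x − T + W/2 = -16 − (-16) + 3 = 3.
GR = (1 − 1/5) × 3² / 12 = 0.8 × 9 / 12 = 0.6 dB.
Output = -16 − 0.6 = -16.6 dBFS.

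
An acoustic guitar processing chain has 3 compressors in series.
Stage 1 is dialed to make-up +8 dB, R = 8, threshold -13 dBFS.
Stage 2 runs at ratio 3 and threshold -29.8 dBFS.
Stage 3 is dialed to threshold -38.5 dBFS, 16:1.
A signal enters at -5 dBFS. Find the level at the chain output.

Stage 1: overshoot 8 dB → 8/8 = 1 dB → -12 dBFS; +8 dB make-up → -4 dBFS.
Stage 2: -4 dBFS is 25.8 dB over -29.8 dBFS; at 3:1 that becomes 8.6 dB over, giving -21.2 dBFS.
Stage 3: 17.3 dB above -38.5 dBFS, reduced 16:1 to 1.08125 dB above → -37.41875 dBFS.

-37.41875 dBFS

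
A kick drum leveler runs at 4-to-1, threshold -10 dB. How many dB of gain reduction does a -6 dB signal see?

3 dB

-6 dB exceeds the threshold by 4 dB.
After 4:1 compression the overshoot becomes 4/4 = 1 dB.
GR = overshoot in − overshoot out = 4 − 1 = 3 dB.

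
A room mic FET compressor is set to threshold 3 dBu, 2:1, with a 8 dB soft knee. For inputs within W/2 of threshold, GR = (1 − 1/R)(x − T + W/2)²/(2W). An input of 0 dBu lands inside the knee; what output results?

x − T + W/2 = 0 − 3 + 4 = 1.
GR = (1 − 1/2) × 1² / 16 = 0.5 × 1 / 16 = 0.03125 dB.
Output = 0 − 0.03125 = -0.03125 dBu.

-0.03125 dBu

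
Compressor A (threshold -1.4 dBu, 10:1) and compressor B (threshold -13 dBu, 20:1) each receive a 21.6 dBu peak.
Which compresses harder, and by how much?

B, by 12.17 dB

A: 23 dB over, compressed to 2.3 dB over, so 20.7 dB of GR.
B: 34.6 dB over, compressed to 1.73 dB over, so 32.87 dB of GR.
Difference: 12.17 dB in favour of B.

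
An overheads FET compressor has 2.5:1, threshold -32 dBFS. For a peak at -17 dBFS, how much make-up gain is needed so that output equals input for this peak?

9 dB

Overshoot 15 dB → 15/2.5 = 6 dB after compression, so the compressed level is -32 + 6 = -26 dBFS.
Make-up = target − compressed = -17 − (-26) = 9 dB.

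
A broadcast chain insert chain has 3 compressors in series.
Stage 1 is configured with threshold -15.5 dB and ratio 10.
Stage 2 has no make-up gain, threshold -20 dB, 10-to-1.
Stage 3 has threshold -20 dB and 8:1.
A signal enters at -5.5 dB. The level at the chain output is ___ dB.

Stage 1: -5.5 dB is 10 dB over -15.5 dB; at 10:1 that becomes 1 dB over, giving -14.5 dB.
Stage 2: -14.5 dB is 5.5 dB over -20 dB; at 10:1 that becomes 0.55 dB over, giving -19.45 dB.
Stage 3: -19.45 dB is 0.55 dB over -20 dB; at 8:1 that becomes 0.06875 dB over, giving -19.93125 dB.

-19.93125 dB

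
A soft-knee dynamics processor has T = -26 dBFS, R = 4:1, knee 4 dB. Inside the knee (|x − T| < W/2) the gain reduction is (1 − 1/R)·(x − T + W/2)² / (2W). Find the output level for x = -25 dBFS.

-25.84375 dBFS

x − T + W/2 = -25 − (-26) + 2 = 3.
GR = (1 − 1/4) × 3² / 8 = 0.75 × 9 / 8 = 0.84375 dB.
Output = -25 − 0.84375 = -25.84375 dBFS.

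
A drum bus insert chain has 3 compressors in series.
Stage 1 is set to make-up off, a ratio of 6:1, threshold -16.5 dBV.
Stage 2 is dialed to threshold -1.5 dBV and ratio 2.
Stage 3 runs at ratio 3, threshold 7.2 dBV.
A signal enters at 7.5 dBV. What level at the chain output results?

Stage 1: 7.5 dBV is 24 dB over -16.5 dBV; at 6:1 that becomes 4 dB over, giving -12.5 dBV.
Stage 2: -12.5 dBV ≤ -1.5 dBV, so stage 2 doesn't engage; output -12.5 dBV.
Stage 3: below threshold (-12.5 ≤ 7.2); passes unchanged; output -12.5 dBV.

-12.5 dBV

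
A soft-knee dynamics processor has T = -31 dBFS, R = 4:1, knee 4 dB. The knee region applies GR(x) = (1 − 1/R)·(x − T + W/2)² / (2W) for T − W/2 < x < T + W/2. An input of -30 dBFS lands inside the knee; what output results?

-30.84375 dBFS

x − T + W/2 = -30 − (-31) + 2 = 3.
GR = (1 − 1/4) × 3² / 8 = 0.75 × 9 / 8 = 0.84375 dB.
Output = -30 − 0.84375 = -30.84375 dBFS.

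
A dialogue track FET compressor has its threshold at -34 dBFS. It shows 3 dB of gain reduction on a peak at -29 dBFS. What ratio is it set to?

Input overshoot = -29 − (-34) = 5 dB.
Output overshoot = 5 − 3 = 2 dB.
Ratio = input overshoot / output overshoot = 5 / 2 = 2.5.

2.5:1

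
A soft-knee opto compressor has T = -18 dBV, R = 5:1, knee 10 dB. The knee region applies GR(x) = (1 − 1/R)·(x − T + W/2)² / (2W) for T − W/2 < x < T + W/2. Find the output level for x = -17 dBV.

x − T + W/2 = -17 − (-18) + 5 = 6.
GR = (1 − 1/5) × 6² / 20 = 0.8 × 36 / 20 = 1.44 dB.
Output = -17 − 1.44 = -18.44 dBV.

-18.44 dBV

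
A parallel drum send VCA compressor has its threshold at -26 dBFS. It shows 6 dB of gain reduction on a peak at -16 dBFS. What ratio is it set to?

2.5:1

Input overshoot = -16 − (-26) = 10 dB.
Output overshoot = 10 − 6 = 4 dB.
Ratio = input overshoot / output overshoot = 10 / 4 = 2.5.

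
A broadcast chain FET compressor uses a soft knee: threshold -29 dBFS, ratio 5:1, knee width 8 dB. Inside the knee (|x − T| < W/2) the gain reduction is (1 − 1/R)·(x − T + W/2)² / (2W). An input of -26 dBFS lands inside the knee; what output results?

-28.45 dBFS

x − T + W/2 = -26 − (-29) + 4 = 7.
GR = (1 − 1/5) × 7² / 16 = 0.8 × 49 / 16 = 2.45 dB.
Output = -26 − 2.45 = -28.45 dBFS.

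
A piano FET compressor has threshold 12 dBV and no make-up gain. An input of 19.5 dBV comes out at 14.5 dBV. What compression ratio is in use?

Input overshoot = 19.5 − 12 = 7.5 dB; output overshoot = 14.5 − 12 = 2.5 dB.
Ratio = 7.5 / 2.5 = 3.

3:1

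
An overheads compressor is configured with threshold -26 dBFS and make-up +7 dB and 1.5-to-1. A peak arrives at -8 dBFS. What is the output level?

Overshoot: -8 − (-26) = 18 dB.
1.5:1 compression reduces that to 18/1.5 = 12 dB over.
That puts the output at -14 dBFS; make-up adds 7 dB, giving -7 dBFS.

-7 dBFS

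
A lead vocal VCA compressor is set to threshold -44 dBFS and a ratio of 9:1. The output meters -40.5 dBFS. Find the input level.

-12.5 dBFS

Post-compression overshoot = -40.5 − (-44) = 3.5 dB.
Undo the ratio: input overshoot = 3.5 × 9 = 31.5 dB, giving input = -12.5 dBFS.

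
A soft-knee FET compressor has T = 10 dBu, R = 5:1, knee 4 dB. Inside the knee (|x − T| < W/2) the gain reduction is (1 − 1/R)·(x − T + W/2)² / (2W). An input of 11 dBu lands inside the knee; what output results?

10.1 dBu

x − T + W/2 = 11 − 10 + 2 = 3.
GR = (1 − 1/5) × 3² / 8 = 0.8 × 9 / 8 = 0.9 dB.
Output = 11 − 0.9 = 10.1 dBu.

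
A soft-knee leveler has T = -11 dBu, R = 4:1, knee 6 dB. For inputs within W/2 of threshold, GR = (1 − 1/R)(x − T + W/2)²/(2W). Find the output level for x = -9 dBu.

-10.5625 dBu

x − T + W/2 = -9 − (-11) + 3 = 5.
GR = (1 − 1/4) × 5² / 12 = 0.75 × 25 / 12 = 1.5625 dB.
Output = -9 − 1.5625 = -10.5625 dBu.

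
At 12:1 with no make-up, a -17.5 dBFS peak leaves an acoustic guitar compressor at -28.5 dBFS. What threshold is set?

-29.5 dBFS

Gain reduction = -17.5 − (-28.5) = 11 dB; output overshoot = GR / (R − 1) = 11 / 11 = 1 dB.
Threshold = output − output overshoot = -28.5 − 1 = -29.5 dBFS.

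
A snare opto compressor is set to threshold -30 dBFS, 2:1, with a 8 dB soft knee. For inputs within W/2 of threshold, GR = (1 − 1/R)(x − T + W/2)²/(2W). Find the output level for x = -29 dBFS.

-29.78125 dBFS

x − T + W/2 = -29 − (-30) + 4 = 5.
GR = (1 − 1/2) × 5² / 16 = 0.5 × 25 / 16 = 0.78125 dB.
Output = -29 − 0.78125 = -29.78125 dBFS.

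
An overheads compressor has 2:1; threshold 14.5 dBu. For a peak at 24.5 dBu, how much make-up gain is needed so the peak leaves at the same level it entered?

The peak compresses to 14.5 + 10/2 = 19.5 dBu.
To reach 24.5 dBu requires 24.5 − 19.5 = 5 dB of make-up.

5 dB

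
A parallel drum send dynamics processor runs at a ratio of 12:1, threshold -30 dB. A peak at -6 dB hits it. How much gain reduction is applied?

The signal is 24 dB above threshold.
A 12:1 ratio leaves 2 dB of that excess.
GR = overshoot in − overshoot out = 24 − 2 = 22 dB.

22 dB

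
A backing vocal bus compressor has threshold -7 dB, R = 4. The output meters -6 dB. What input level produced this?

-3 dB

The compressed level sits -6 − (-7) = 1 dB over threshold.
Before 4:1 compression the overshoot was 1 × 4 = 4 dB, so input = -7 + 4 = -3 dB.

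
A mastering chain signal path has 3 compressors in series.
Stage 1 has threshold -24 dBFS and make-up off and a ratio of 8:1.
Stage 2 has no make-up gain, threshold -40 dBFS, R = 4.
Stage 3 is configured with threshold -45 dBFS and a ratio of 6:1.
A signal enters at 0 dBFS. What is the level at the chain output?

-43.375 dBFS

Stage 1: overshoot 24 dB → 24/8 = 3 dB → -21 dBFS.
Stage 2: 19 dB above -40 dBFS, reduced 4:1 to 4.75 dB above → -35.25 dBFS.
Stage 3: -35.25 dBFS is 9.75 dB over -45 dBFS; at 6:1 that becomes 1.625 dB over, giving -43.375 dBFS.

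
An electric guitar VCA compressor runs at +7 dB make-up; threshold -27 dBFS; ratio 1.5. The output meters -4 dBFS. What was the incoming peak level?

-3 dBFS

Before make-up, the level was -4 − 7 = -11 dBFS.
The compressed level sits -11 − (-27) = 16 dB over threshold.
Undo the ratio: input overshoot = 16 × 1.5 = 24 dB, giving input = -3 dBFS.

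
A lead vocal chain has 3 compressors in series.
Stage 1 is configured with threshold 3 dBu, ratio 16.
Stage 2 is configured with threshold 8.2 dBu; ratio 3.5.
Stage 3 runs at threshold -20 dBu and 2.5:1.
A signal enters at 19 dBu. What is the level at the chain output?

-10.4 dBu

Stage 1: 16 dB above 3 dBu, reduced 16:1 to 1 dB above → 4 dBu.
Stage 2: below threshold (4 ≤ 8.2); passes unchanged; output 4 dBu.
Stage 3: 4 dBu is 24 dB over -20 dBu; at 2.5:1 that becomes 9.6 dB over, giving -10.4 dBu.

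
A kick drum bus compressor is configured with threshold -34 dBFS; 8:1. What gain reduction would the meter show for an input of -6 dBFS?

24.5 dB

The signal is 28 dB above threshold.
At 8:1, output sits 28/8 = 3.5 dB above threshold.
Gain reduction = 28 − 3.5 = 24.5 dB.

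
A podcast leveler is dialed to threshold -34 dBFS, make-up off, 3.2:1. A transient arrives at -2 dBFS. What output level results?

-24 dBFS

The input is 32 dB above the -34 dBFS threshold.
At 3.2:1 the overshoot is divided by 3.2, leaving 10 dB above threshold.
So the level is -34 + 10 = -24 dBFS.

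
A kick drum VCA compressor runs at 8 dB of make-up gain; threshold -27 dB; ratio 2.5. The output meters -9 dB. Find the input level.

Before make-up, the level was -9 − 8 = -17 dB.
That's 10 dB above the -27 dB threshold.
Undo the ratio: input overshoot = 10 × 2.5 = 25 dB, giving input = -2 dB.

-2 dB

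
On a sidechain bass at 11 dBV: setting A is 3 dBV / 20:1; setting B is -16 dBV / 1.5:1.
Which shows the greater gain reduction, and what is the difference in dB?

A: overshoot 8 dB → output overshoot 0.4 dB → GR 7.6 dB.
B: overshoot 27 dB → output overshoot 18 dB → GR 9 dB.
Difference: 1.4 dB in favour of B.

B, by 1.4 dB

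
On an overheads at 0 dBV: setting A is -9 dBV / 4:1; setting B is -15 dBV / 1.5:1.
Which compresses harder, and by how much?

A, by 1.75 dB

A: overshoot 9 dB → output overshoot 2.25 dB → GR 6.75 dB.
B: overshoot 15 dB → output overshoot 10 dB → GR 5 dB.
A reduces 1.75 dB more.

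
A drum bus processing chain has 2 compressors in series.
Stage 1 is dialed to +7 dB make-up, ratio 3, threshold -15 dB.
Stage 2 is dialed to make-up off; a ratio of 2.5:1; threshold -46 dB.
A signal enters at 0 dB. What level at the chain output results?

Stage 1: 0 dB is 15 dB over -15 dB; at 3:1 that becomes 5 dB over, giving -10 dB; +7 dB make-up → -3 dB.
Stage 2: overshoot 43 dB → 43/2.5 = 17.2 dB → -28.8 dB.

-28.8 dB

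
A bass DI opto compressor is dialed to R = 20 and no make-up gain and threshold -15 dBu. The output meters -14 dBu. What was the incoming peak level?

Post-compression overshoot = -14 − (-15) = 1 dB.
Before 20:1 compression the overshoot was 1 × 20 = 20 dB, so input = -15 + 20 = 5 dBu.

5 dBu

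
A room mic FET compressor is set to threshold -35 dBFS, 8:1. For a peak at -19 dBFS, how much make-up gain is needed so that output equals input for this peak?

Overshoot 16 dB → 16/8 = 2 dB after compression, so the compressed level is -35 + 2 = -33 dBFS.
Make-up = target − compressed = -19 − (-33) = 14 dB.

14 dB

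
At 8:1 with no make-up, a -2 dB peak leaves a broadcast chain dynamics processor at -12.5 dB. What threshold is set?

-14 dB

Input is 12 dB above T (since output overshoot × R = input overshoot: (-12.5 − T)·8 = -2 − T gives T = -14 dB).
Check: -14 + (-2 − (-14))/8 = -14 + 1.5 = -12.5 dB. ✓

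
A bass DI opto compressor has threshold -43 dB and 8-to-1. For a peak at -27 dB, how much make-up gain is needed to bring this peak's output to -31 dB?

Without make-up, output = threshold + overshoot/8 = -43 + 2 = -41 dB.
Gap to target: 10 dB.

10 dB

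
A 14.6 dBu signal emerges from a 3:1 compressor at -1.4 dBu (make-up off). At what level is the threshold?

-9.4 dBu

Gain reduction = 14.6 − (-1.4) = 16 dB; output overshoot = GR / (R − 1) = 16 / 2 = 8 dB.
Threshold = output − output overshoot = -1.4 − 8 = -9.4 dBu.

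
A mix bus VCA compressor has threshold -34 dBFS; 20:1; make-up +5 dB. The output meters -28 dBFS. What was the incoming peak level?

-14 dBFS

Before make-up, the level was -28 − 5 = -33 dBFS.
That's 1 dB above the -34 dBFS threshold.
Input overshoot = R × output overshoot = 20 dB → input = -34 + 20 = -14 dBFS.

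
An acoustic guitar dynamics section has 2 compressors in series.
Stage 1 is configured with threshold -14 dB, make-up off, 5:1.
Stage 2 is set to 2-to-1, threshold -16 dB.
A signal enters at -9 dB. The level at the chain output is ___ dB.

-14.5 dB

Stage 1: 5 dB above -14 dB, reduced 5:1 to 1 dB above → -13 dB.
Stage 2: 3 dB above -16 dB, reduced 2:1 to 1.5 dB above → -14.5 dB.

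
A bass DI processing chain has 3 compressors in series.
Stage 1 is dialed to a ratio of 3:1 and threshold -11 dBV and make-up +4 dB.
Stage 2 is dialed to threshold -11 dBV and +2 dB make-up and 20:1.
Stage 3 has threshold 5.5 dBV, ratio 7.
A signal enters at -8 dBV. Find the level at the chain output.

-8.75 dBV

Stage 1: 3 dB above -11 dBV, reduced 3:1 to 1 dB above → -10 dBV; +4 dB make-up → -6 dBV.
Stage 2: -6 dBV is 5 dB over -11 dBV; at 20:1 that becomes 0.25 dB over, giving -10.75 dBV; +2 dB make-up → -8.75 dBV.
Stage 3: -8.75 dBV is at or below the 5.5 dBV threshold — no compression; output -8.75 dBV.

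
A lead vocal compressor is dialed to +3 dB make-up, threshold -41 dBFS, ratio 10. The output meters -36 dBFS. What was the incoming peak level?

Remove make-up: -36 − 3 = -39 dBFS.
That's 2 dB above the -41 dBFS threshold.
Input overshoot = R × output overshoot = 20 dB → input = -41 + 20 = -21 dBFS.

-21 dBFS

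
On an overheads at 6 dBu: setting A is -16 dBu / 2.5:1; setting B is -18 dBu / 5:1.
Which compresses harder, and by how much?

B, by 6 dB

A: 22 dB over, compressed to 8.8 dB over, so 13.2 dB of GR.
B: 24 dB over, compressed to 4.8 dB over, so 19.2 dB of GR.
Difference: 6 dB in favour of B.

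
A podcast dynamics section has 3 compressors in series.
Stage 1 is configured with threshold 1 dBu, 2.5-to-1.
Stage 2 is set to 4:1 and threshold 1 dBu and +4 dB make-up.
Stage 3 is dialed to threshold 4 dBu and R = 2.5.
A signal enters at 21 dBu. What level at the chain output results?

5.2 dBu

Stage 1: 21 dBu is 20 dB over 1 dBu; at 2.5:1 that becomes 8 dB over, giving 9 dBu.
Stage 2: 9 dBu is 8 dB over 1 dBu; at 4:1 that becomes 2 dB over, giving 3 dBu; +4 dB make-up → 7 dBu.
Stage 3: 3 dB above 4 dBu, reduced 2.5:1 to 1.2 dB above → 5.2 dBu.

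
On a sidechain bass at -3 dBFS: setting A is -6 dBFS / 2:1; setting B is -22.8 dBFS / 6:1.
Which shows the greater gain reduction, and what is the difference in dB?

A: overshoot 3 dB → output overshoot 1.5 dB → GR 1.5 dB.
B: overshoot 19.8 dB → output overshoot 3.3 dB → GR 16.5 dB.
Difference: 15 dB in favour of B.

B, by 15 dB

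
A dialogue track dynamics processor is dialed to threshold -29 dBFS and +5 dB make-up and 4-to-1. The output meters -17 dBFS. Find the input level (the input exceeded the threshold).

Stripping the +5 dB make-up gives -22 dBFS at the gain stage.
That's 7 dB above the -29 dBFS threshold.
Undo the ratio: input overshoot = 7 × 4 = 28 dB, giving input = -1 dBFS.

-1 dBFS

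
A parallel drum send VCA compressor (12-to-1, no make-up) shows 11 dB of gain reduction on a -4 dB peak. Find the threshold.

-16 dB

Input is 12 dB above T (since output overshoot × R = input overshoot: (-15 − T)·12 = -4 − T gives T = -16 dB).
Check: -16 + (-4 − (-16))/12 = -16 + 1 = -15 dB. ✓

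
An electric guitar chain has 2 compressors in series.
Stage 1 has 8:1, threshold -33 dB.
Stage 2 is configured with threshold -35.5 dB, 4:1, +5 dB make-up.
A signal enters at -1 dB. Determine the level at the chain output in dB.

Stage 1: 32 dB above -33 dB, reduced 8:1 to 4 dB above → -29 dB.
Stage 2: overshoot 6.5 dB → 6.5/4 = 1.625 dB → -33.875 dB; +5 dB make-up → -28.875 dB.

-28.875 dB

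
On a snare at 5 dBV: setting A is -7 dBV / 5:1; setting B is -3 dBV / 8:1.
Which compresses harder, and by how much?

A: 12 dB over, compressed to 2.4 dB over, so 9.6 dB of GR.
B: 8 dB over, compressed to 1 dB over, so 7 dB of GR.
Difference: 2.6 dB in favour of A.

A, by 2.6 dB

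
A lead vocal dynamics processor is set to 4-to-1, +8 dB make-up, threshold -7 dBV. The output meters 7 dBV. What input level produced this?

17 dBV

Before make-up, the level was 7 − 8 = -1 dBV.
Post-compression overshoot = -1 − (-7) = 6 dB.
Before 4:1 compression the overshoot was 6 × 4 = 24 dB, so input = -7 + 24 = 17 dBV.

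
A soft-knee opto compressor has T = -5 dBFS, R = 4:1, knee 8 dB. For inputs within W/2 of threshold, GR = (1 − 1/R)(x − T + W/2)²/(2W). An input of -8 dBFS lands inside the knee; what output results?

x − T + W/2 = -8 − (-5) + 4 = 1.
GR = (1 − 1/4) × 1² / 16 = 0.75 × 1 / 16 = 0.046875 dB.
Output = -8 − 0.046875 = -8.046875 dBFS.

-8.046875 dBFS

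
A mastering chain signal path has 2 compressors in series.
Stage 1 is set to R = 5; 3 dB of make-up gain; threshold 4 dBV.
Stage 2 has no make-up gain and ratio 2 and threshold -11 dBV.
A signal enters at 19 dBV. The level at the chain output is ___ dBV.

Stage 1: 15 dB above 4 dBV, reduced 5:1 to 3 dB above → 7 dBV; +3 dB make-up → 10 dBV.
Stage 2: overshoot 21 dB → 21/2 = 10.5 dB → -0.5 dBV.

-0.5 dBV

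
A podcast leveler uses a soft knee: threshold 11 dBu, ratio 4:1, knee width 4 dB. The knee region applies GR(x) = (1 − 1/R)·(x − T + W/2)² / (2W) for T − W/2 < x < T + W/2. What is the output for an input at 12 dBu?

11.15625 dBu

x − T + W/2 = 12 − 11 + 2 = 3.
GR = (1 − 1/4) × 3² / 8 = 0.75 × 9 / 8 = 0.84375 dB.
Output = 12 − 0.84375 = 11.15625 dBu.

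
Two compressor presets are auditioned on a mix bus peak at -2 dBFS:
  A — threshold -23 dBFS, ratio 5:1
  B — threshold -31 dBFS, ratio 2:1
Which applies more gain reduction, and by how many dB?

A: 21 dB over, compressed to 4.2 dB over, so 16.8 dB of GR.
B: 29 dB over, compressed to 14.5 dB over, so 14.5 dB of GR.
A reduces 2.3 dB more.

A, by 2.3 dB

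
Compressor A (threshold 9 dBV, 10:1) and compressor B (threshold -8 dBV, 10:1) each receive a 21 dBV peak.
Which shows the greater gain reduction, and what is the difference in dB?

B, by 15.3 dB

A: 12 dB over, compressed to 1.2 dB over, so 10.8 dB of GR.
B: 29 dB over, compressed to 2.9 dB over, so 26.1 dB of GR.
B applies 15.3 dB more gain reduction.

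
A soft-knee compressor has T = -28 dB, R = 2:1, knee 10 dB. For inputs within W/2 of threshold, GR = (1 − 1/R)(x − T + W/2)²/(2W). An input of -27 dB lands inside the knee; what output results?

x − T + W/2 = -27 − (-28) + 5 = 6.
GR = (1 − 1/2) × 6² / 20 = 0.5 × 36 / 20 = 0.9 dB.
Output = -27 − 0.9 = -27.9 dB.

-27.9 dB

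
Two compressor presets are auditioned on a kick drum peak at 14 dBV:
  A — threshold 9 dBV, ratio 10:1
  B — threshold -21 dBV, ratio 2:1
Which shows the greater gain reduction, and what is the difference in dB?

B, by 13 dB

A: 5 dB over, compressed to 0.5 dB over, so 4.5 dB of GR.
B: 35 dB over, compressed to 17.5 dB over, so 17.5 dB of GR.
B applies 13 dB more gain reduction.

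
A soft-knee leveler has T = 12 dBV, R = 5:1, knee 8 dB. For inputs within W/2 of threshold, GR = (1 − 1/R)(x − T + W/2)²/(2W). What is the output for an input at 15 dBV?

12.55 dBV

x − T + W/2 = 15 − 12 + 4 = 7.
GR = (1 − 1/5) × 7² / 16 = 0.8 × 49 / 16 = 2.45 dB.
Output = 15 − 2.45 = 12.55 dBV.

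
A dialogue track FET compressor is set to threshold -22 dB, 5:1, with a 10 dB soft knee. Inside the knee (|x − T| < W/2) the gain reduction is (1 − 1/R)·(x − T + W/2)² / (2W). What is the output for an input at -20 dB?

-21.96 dB

x − T + W/2 = -20 − (-22) + 5 = 7.
GR = (1 − 1/5) × 7² / 20 = 0.8 × 49 / 20 = 1.96 dB.
Output = -20 − 1.96 = -21.96 dB.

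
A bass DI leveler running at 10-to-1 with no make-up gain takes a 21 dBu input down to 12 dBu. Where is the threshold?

Input is 10 dB above T (since output overshoot × R = input overshoot: (12 − T)·10 = 21 − T gives T = 11 dBu).
Check: 11 + (21 − 11)/10 = 11 + 1 = 12 dBu. ✓

11 dBu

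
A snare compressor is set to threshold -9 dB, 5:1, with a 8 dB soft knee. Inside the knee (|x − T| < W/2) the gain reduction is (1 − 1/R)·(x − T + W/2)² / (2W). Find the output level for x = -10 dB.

x − T + W/2 = -10 − (-9) + 4 = 3.
GR = (1 − 1/5) × 3² / 16 = 0.8 × 9 / 16 = 0.45 dB.
Output = -10 − 0.45 = -10.45 dB.

-10.45 dB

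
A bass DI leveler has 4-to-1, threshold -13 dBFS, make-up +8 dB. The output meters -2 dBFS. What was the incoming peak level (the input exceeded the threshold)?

Stripping the +8 dB make-up gives -10 dBFS at the gain stage.
That's 3 dB above the -13 dBFS threshold.
Undo the ratio: input overshoot = 3 × 4 = 12 dB, giving input = -1 dBFS.

-1 dBFS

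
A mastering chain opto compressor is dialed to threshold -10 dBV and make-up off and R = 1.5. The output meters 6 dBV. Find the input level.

The compressed level sits 6 − (-10) = 16 dB over threshold.
Input overshoot = R × output overshoot = 24 dB → input = -10 + 24 = 14 dBV.

14 dBV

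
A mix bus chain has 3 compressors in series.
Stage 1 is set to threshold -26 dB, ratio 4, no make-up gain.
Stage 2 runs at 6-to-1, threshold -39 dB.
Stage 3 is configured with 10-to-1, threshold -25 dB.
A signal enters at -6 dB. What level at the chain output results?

-36 dB

Stage 1: overshoot 20 dB → 20/4 = 5 dB → -21 dB.
Stage 2: -21 dB is 18 dB over -39 dB; at 6:1 that becomes 3 dB over, giving -36 dB.
Stage 3: -36 dB is at or below the -25 dB threshold — no compression; output -36 dB.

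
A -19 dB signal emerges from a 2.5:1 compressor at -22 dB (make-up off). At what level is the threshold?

Input is 5 dB above T (since output overshoot × R = input overshoot: (-22 − T)·2.5 = -19 − T gives T = -24 dB).
Check: -24 + (-19 − (-24))/2.5 = -24 + 2 = -22 dB. ✓

-24 dB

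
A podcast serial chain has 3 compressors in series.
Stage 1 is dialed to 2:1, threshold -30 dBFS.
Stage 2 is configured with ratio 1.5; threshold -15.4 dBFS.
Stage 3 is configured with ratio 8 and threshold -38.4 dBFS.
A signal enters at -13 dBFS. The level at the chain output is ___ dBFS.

-36.2875 dBFS

Stage 1: overshoot 17 dB → 17/2 = 8.5 dB → -21.5 dBFS.
Stage 2: -21.5 dBFS ≤ -15.4 dBFS, so stage 2 doesn't engage; output -21.5 dBFS.
Stage 3: overshoot 16.9 dB → 16.9/8 = 2.1125 dB → -36.2875 dBFS.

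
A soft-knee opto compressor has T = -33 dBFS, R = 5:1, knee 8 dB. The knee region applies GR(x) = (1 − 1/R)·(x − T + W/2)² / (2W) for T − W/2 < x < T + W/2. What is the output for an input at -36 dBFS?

-36.05 dBFS

x − T + W/2 = -36 − (-33) + 4 = 1.
GR = (1 − 1/5) × 1² / 16 = 0.8 × 1 / 16 = 0.05 dB.
Output = -36 − 0.05 = -36.05 dBFS.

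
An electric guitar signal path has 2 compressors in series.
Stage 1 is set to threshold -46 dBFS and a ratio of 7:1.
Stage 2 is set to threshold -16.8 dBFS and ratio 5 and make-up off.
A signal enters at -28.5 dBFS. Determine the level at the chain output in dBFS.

Stage 1: overshoot 17.5 dB → 17.5/7 = 2.5 dB → -43.5 dBFS.
Stage 2: -43.5 dBFS ≤ -16.8 dBFS, so stage 2 doesn't engage; output -43.5 dBFS.

-43.5 dBFS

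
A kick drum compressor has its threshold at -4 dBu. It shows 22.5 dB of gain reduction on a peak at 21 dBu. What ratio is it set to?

10:1

Input overshoot = 21 − (-4) = 25 dB.
Output overshoot = 25 − 22.5 = 2.5 dB.
Ratio = input overshoot / output overshoot = 25 / 2.5 = 10.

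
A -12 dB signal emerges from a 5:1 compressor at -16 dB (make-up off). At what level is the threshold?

-17 dB

Let T be the threshold. Output overshoot = (input overshoot)/R, so -16 − T = (-12 − T)/5.
5·(-16 − T) = -12 − T → 4·T = -80 − (-12) = -68.
T = -68/4 = -17 dB.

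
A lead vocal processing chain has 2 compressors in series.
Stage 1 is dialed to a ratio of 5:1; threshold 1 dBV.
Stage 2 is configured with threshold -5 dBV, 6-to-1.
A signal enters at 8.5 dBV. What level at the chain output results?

-3.75 dBV

Stage 1: 7.5 dB above 1 dBV, reduced 5:1 to 1.5 dB above → 2.5 dBV.
Stage 2: overshoot 7.5 dB → 7.5/6 = 1.25 dB → -3.75 dBV.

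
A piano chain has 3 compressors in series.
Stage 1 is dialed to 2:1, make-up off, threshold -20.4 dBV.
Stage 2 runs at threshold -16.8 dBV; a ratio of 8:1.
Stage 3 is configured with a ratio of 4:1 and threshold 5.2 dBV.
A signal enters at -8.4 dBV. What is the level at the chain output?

-16.5 dBV

Stage 1: -8.4 dBV is 12 dB over -20.4 dBV; at 2:1 that becomes 6 dB over, giving -14.4 dBV.
Stage 2: overshoot 2.4 dB → 2.4/8 = 0.3 dB → -16.5 dBV.
Stage 3: -16.5 dBV ≤ 5.2 dBV, so stage 3 doesn't engage; output -16.5 dBV.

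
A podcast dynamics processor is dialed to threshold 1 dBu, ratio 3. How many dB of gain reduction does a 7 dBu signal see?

4 dB

7 dBu exceeds the threshold by 6 dB.
After 3:1 compression the overshoot becomes 6/3 = 2 dB.
GR = overshoot in − overshoot out = 6 − 2 = 4 dB.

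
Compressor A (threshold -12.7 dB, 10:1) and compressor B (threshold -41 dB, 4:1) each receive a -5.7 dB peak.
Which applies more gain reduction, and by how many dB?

A: 7 dB over, compressed to 0.7 dB over, so 6.3 dB of GR.
B: 35.3 dB over, compressed to 8.825 dB over, so 26.475 dB of GR.
Difference: 20.175 dB in favour of B.

B, by 20.175 dB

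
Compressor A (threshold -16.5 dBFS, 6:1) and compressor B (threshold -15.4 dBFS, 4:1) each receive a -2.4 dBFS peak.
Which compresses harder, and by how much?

A: overshoot 14.1 dB → output overshoot 2.35 dB → GR 11.75 dB.
B: overshoot 13 dB → output overshoot 3.25 dB → GR 9.75 dB.
A applies 2 dB more gain reduction.

A, by 2 dB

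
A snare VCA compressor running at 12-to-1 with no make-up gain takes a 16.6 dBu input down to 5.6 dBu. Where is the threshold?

Gain reduction = 16.6 − 5.6 = 11 dB; output overshoot = GR / (R − 1) = 11 / 11 = 1 dB.
Threshold = output − output overshoot = 5.6 − 1 = 4.6 dBu.

4.6 dBu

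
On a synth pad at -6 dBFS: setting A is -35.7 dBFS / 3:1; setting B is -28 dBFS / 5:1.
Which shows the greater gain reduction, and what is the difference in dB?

A, by 2.2 dB

A: 29.7 dB over, compressed to 9.9 dB over, so 19.8 dB of GR.
B: 22 dB over, compressed to 4.4 dB over, so 17.6 dB of GR.
A applies 2.2 dB more gain reduction.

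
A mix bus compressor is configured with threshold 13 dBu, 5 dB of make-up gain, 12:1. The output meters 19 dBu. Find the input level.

Before make-up, the level was 19 − 5 = 14 dBu.
The compressed level sits 14 − 13 = 1 dB over threshold.
Before 12:1 compression the overshoot was 1 × 12 = 12 dB, so input = 13 + 12 = 25 dBu.

25 dBu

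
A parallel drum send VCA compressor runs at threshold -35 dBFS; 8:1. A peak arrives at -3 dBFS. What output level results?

-31 dBFS

-3 dBFS sits 32 dB over threshold.
8:1 compression reduces that to 32/8 = 4 dB over.
So the level is -35 + 4 = -31 dBFS.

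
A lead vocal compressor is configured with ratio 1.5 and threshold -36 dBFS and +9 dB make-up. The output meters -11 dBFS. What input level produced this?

-12 dBFS

Stripping the +9 dB make-up gives -20 dBFS at the gain stage.
Post-compression overshoot = -20 − (-36) = 16 dB.
Input overshoot = R × output overshoot = 24 dB → input = -36 + 24 = -12 dBFS.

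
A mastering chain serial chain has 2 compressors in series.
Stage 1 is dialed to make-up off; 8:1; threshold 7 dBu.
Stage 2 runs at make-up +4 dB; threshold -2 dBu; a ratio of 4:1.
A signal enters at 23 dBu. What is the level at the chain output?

Stage 1: overshoot 16 dB → 16/8 = 2 dB → 9 dBu.
Stage 2: 11 dB above -2 dBu, reduced 4:1 to 2.75 dB above → 0.75 dBu; +4 dB make-up → 4.75 dBu.

4.75 dBu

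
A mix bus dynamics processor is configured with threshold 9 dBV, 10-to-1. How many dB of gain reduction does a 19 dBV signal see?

The signal is 10 dB above threshold.
A 10:1 ratio leaves 1 dB of that excess.
GR = overshoot in − overshoot out = 10 − 1 = 9 dB.

9 dB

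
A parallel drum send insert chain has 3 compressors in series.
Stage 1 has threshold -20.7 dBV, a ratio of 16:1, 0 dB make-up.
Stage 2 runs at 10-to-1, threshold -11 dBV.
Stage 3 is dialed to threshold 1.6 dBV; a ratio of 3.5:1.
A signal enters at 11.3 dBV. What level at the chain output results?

Stage 1: 11.3 dBV is 32 dB over -20.7 dBV; at 16:1 that becomes 2 dB over, giving -18.7 dBV.
Stage 2: -18.7 dBV ≤ -11 dBV, so stage 2 doesn't engage; output -18.7 dBV.
Stage 3: below threshold (-18.7 ≤ 1.6); passes unchanged; output -18.7 dBV.

-18.7 dBV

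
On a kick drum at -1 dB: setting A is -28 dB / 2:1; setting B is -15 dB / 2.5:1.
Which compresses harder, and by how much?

A: overshoot 27 dB → output overshoot 13.5 dB → GR 13.5 dB.
B: overshoot 14 dB → output overshoot 5.6 dB → GR 8.4 dB.
Difference: 5.1 dB in favour of A.

A, by 5.1 dB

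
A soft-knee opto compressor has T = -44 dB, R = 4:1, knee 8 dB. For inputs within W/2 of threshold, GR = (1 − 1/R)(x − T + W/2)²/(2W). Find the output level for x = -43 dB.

x − T + W/2 = -43 − (-44) + 4 = 5.
GR = (1 − 1/4) × 5² / 16 = 0.75 × 25 / 16 = 1.171875 dB.
Output = -43 − 1.171875 = -44.171875 dB.

-44.171875 dB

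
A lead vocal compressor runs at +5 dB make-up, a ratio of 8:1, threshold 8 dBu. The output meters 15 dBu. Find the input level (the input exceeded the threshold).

24 dBu

Stripping the +5 dB make-up gives 10 dBu at the gain stage.
The compressed level sits 10 − 8 = 2 dB over threshold.
Undo the ratio: input overshoot = 2 × 8 = 16 dB, giving input = 24 dBu.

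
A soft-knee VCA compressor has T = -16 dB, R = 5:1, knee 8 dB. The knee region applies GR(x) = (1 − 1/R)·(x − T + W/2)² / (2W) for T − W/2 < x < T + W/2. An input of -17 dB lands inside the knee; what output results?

x − T + W/2 = -17 − (-16) + 4 = 3.
GR = (1 − 1/5) × 3² / 16 = 0.8 × 9 / 16 = 0.45 dB.
Output = -17 − 0.45 = -17.45 dB.

-17.45 dB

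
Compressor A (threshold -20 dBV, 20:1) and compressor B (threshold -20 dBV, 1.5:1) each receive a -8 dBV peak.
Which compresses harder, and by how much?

A: overshoot 12 dB → output overshoot 0.6 dB → GR 11.4 dB.
B: overshoot 12 dB → output overshoot 8 dB → GR 4 dB.
A reduces 7.4 dB more.

A, by 7.4 dB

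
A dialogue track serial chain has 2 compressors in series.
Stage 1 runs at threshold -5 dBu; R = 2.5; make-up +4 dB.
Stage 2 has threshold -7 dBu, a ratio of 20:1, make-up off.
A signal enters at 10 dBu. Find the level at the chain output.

-6.4 dBu

Stage 1: 15 dB above -5 dBu, reduced 2.5:1 to 6 dB above → 1 dBu; +4 dB make-up → 5 dBu.
Stage 2: 12 dB above -7 dBu, reduced 20:1 to 0.6 dB above → -6.4 dBu.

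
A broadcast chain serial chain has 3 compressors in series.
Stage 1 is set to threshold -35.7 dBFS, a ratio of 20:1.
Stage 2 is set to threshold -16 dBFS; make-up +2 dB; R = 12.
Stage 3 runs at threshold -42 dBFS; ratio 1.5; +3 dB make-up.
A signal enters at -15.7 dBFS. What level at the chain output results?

-32.8 dBFS

Stage 1: overshoot 20 dB → 20/20 = 1 dB → -34.7 dBFS.
Stage 2: -34.7 dBFS ≤ -16 dBFS, so stage 2 doesn't engage; make-up brings it to -32.7 dBFS.
Stage 3: 9.3 dB above -42 dBFS, reduced 1.5:1 to 6.2 dB above → -35.8 dBFS; +3 dB make-up → -32.8 dBFS.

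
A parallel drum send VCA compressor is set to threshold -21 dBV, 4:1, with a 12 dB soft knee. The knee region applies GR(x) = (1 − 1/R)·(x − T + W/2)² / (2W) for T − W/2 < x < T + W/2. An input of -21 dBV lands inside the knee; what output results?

x − T + W/2 = -21 − (-21) + 6 = 6.
GR = (1 − 1/4) × 6² / 24 = 0.75 × 36 / 24 = 1.125 dB.
Output = -21 − 1.125 = -22.125 dBV.

-22.125 dBV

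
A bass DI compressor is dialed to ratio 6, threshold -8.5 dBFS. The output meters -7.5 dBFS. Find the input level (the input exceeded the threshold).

That's 1 dB above the -8.5 dBFS threshold.
Input overshoot = R × output overshoot = 6 dB → input = -8.5 + 6 = -2.5 dBFS.

-2.5 dBFS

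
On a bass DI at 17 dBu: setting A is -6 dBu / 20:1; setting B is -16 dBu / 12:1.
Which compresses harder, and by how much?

B, by 8.4 dB

A: GR = 23 − 23/20 = 21.85 dB.
B: GR = 33 − 33/12 = 30.25 dB.
B reduces 8.4 dB more.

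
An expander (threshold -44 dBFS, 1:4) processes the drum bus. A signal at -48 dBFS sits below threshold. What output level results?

Below threshold, a 1:4 expander applies gain = (4−1)×(T − x) of attenuation.
(4−1) × 4 = 12 dB, so output = -48 − 12 = -60 dBFS.

-60 dBFS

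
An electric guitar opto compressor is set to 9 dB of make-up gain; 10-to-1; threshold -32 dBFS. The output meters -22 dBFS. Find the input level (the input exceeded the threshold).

-22 dBFS

Remove make-up: -22 − 9 = -31 dBFS.
Post-compression overshoot = -31 − (-32) = 1 dB.
Before 10:1 compression the overshoot was 1 × 10 = 10 dB, so input = -32 + 10 = -22 dBFS.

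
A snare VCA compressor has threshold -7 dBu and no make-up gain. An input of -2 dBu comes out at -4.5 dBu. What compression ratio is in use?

Input overshoot = -2 − (-7) = 5 dB; output overshoot = -4.5 − (-7) = 2.5 dB.
Ratio = 5 / 2.5 = 2.

2:1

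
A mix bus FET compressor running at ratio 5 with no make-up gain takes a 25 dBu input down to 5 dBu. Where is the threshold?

Input is 25 dB above T (since output overshoot × R = input overshoot: (5 − T)·5 = 25 − T gives T = 0 dBu).
Check: 0 + (25 − 0)/5 = 0 + 5 = 5 dBu. ✓

0 dBu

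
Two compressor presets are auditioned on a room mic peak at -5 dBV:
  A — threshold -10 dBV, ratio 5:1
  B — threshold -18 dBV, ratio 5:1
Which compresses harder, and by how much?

B, by 6.4 dB

A: GR = 5 − 5/5 = 4 dB.
B: GR = 13 − 13/5 = 10.4 dB.
Difference: 6.4 dB in favour of B.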